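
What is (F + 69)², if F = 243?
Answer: 97344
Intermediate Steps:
(F + 69)² = (243 + 69)² = 312² = 97344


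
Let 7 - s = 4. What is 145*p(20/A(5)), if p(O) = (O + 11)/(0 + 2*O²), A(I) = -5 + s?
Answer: 29/40 ≈ 0.72500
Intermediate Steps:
s = 3 (s = 7 - 1*4 = 7 - 4 = 3)
A(I) = -2 (A(I) = -5 + 3 = -2)
p(O) = (11 + O)/(2*O²) (p(O) = (11 + O)/((2*O²)) = (11 + O)*(1/(2*O²)) = (11 + O)/(2*O²))
145*p(20/A(5)) = 145*((11 + 20/(-2))/(2*(20/(-2))²)) = 145*((11 + 20*(-½))/(2*(20*(-½))²)) = 145*((½)*(11 - 10)/(-10)²) = 145*((½)*(1/100)*1) = 145*(1/200) = 29/40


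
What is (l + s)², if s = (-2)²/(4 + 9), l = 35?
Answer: 210681/169 ≈ 1246.6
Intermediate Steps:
s = 4/13 ≈ 0.30769
(l + s)² = (35 + 4/13)² = (459/13)² = 210681/169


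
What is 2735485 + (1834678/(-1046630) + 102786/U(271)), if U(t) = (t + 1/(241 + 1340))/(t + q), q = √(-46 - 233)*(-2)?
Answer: 318191751309688081/112107679190 - 243756999*I*√31/107113 ≈ 2.8383e+6 - 12671.0*I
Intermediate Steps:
q = -6*I*√31 (q = √(-279)*(-2) = (3*I*√31)*(-2) = -6*I*√31 ≈ -33.407*I)
U(t) = (1/1581 + t)/(t - 6*I*√31) (U(t) = (t + 1/(241 + 1340))/(t - 6*I*√31) = (t + 1/1581)/(t - 6*I*√31) = (1/1581 + t)/(t - 6*I*√31))
2735485 + (1834678/(-1046630) + 102786/U(271)) = 2735485 + (1834678/(-1046630) + 102786/(((1/1581 + 271)/(271 - 6*I*√31)))) = 2735485 + (1834678*(-1/1046630) + 102786/(((428452/1581)/(271 - 6*I*√31)))) = 2735485 + (-917339/523315 + 102786/((428452/(1581*(271 - 6*I*√31))))) = 2735485 + (-917339/523315 + 102786*(428451/428452 - 4743*I*√31/214226)) = 2735485 + (-917339/523315 + (22019382243/214226 - 243756999*I*√31/107113)) = 2735485 + (11522876500630931/112107679190 - 243756999*I*√31/107113) = 318191751309688081/112107679190 - 243756999*I*√31/107113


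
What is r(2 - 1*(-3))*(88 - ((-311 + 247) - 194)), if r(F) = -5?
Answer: -1730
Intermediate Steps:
r(2 - 1*(-3))*(88 - ((-311 + 247) - 194)) = -5*(88 - ((-311 + 247) - 194)) = -5*(88 - (-64 - 194)) = -5*(88 - 1*(-258)) = -5*(88 + 258) = -5*346 = -1730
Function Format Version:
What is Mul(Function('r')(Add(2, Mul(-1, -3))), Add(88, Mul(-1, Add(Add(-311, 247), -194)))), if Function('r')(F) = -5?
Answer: -1730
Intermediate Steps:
Mul(Function('r')(Add(2, Mul(-1, -3))), Add(88, Mul(-1, Add(Add(-311, 247), -194)))) = Mul(-5, Add(88, Mul(-1, Add(Add(-311, 247), -194)))) = Mul(-5, Add(88, Mul(-1, Add(-64, -194)))) = Mul(-5, Add(88, Mul(-1, -258))) = Mul(-5, Add(88, 258)) = Mul(-5, 346) = -1730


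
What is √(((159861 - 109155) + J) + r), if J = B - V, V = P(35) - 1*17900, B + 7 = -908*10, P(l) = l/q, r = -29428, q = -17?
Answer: √8696894/17 ≈ 173.47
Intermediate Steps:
P(l) = -l/17 (P(l) = l/(-17) = l*(-1/17) = -l/17)
B = -9087 (B = -7 - 908*10 = -7 - 9080 = -9087)
V = -304335/17 (V = -1/17*35 - 1*17900 = -35/17 - 17900 = -304335/17 ≈ -17902.)
J = 149856/17 (J = -9087 - 1*(-304335/17) = -9087 + 304335/17 = 149856/17 ≈ 8815.1)
√(((159861 - 109155) + J) + r) = √(((159861 - 109155) + 149856/17) - 29428) = √((50706 + 149856/17) - 29428) = √(1011858/17 - 29428) = √(511582/17) = √8696894/17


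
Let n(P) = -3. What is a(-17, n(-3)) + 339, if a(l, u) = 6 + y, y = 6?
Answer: 351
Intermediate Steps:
a(l, u) = 12 (a(l, u) = 6 + 6 = 12)
a(-17, n(-3)) + 339 = 12 + 339 = 351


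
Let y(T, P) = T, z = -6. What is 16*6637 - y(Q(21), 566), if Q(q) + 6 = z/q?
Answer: 743388/7 ≈ 1.0620e+5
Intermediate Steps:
Q(q) = -6 - 6/q
16*6637 - y(Q(21), 566) = 16*6637 - (-6 - 6/21) = 106192 - (-6 - 6*1/21) = 106192 - (-6 - 2/7) = 106192 - 1*(-44/7) = 106192 + 44/7 = 743388/7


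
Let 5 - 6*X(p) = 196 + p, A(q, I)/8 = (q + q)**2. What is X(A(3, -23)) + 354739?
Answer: 2127955/6 ≈ 3.5466e+5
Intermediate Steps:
A(q, I) = 32*q**2 (A(q, I) = 8*(q + q)**2 = 8*(2*q)**2 = 8*(4*q**2) = 32*q**2)
X(p) = -191/6 - p/6 (X(p) = 5/6 - (196 + p)/6 = 5/6 + (-98/3 - p/6) = -191/6 - p/6)
X(A(3, -23)) + 354739 = (-191/6 - 16*3**2/3) + 354739 = (-191/6 - 16*9/3) + 354739 = (-191/6 - 1/6*288) + 354739 = (-191/6 - 48) + 354739 = -479/6 + 354739 = 2127955/6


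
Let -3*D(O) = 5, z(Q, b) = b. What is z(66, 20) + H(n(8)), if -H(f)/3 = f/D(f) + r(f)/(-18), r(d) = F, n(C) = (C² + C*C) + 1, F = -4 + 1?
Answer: 2517/10 ≈ 251.70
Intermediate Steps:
F = -3
n(C) = 1 + 2*C² (n(C) = (C² + C²) + 1 = 2*C² + 1 = 1 + 2*C²)
D(O) = -5/3 (D(O) = -⅓*5 = -5/3)
r(d) = -3
H(f) = -½ + 9*f/5 (H(f) = -3*(f/(-5/3) - 3/(-18)) = -3*(f*(-⅗) - 3*(-1/18)) = -3*(-3*f/5 + ⅙) = -3*(⅙ - 3*f/5) = -½ + 9*f/5)
z(66, 20) + H(n(8)) = 20 + (-½ + 9*(1 + 2*8²)/5) = 20 + (-½ + 9*(1 + 2*64)/5) = 20 + (-½ + 9*(1 + 128)/5) = 20 + (-½ + (9/5)*129) = 20 + (-½ + 1161/5) = 20 + 2317/10 = 2517/10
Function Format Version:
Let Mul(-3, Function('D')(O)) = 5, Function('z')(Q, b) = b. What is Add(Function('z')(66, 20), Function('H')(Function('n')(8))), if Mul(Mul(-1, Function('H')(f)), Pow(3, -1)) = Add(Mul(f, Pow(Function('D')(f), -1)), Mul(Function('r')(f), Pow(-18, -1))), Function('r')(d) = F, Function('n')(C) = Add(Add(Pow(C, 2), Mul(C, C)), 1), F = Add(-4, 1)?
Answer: Rational(2517, 10) ≈ 251.70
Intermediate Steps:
F = -3
Function('n')(C) = Add(1, Mul(2, Pow(C, 2))) (Function('n')(C) = Add(Add(Pow(C, 2), Pow(C, 2)), 1) = Add(Mul(2, Pow(C, 2)), 1) = Add(1, Mul(2, Pow(C, 2))))
Function('D')(O) = Rational(-5, 3) (Function('D')(O) = Mul(Rational(-1, 3), 5) = Rational(-5, 3))
Function('r')(d) = -3
Function('H')(f) = Add(Rational(-1, 2), Mul(Rational(9, 5), f)) (Function('H')(f) = Mul(-3, Add(Mul(f, Pow(Rational(-5, 3), -1)), Mul(-3, Pow(-18, -1)))) = Mul(-3, Add(Mul(f, Rational(-3, 5)), Mul(-3, Rational(-1, 18)))) = Mul(-3, Add(Mul(Rational(-3, 5), f), Rational(1, 6))) = Mul(-3, Add(Rational(1, 6), Mul(Rational(-3, 5), f))) = Add(Rational(-1, 2), Mul(Rational(9, 5), f)))
Add(Function('z')(66, 20), Function('H')(Function('n')(8))) = Add(20, Add(Rational(-1, 2), Mul(Rational(9, 5), Add(1, Mul(2, Pow(8, 2)))))) = Add(20, Add(Rational(-1, 2), Mul(Rational(9, 5), Add(1, Mul(2, 64))))) = Add(20, Add(Rational(-1, 2), Mul(Rational(9, 5), Add(1, 128)))) = Add(20, Add(Rational(-1, 2), Mul(Rational(9, 5), 129))) = Add(20, Add(Rational(-1, 2), Rational(1161, 5))) = Add(20, Rational(2317, 10)) = Rational(2517, 10)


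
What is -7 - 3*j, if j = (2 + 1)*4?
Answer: -43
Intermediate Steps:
j = 12 (j = 3*4 = 12)
-7 - 3*j = -7 - 3*12 = -7 - 36 = -43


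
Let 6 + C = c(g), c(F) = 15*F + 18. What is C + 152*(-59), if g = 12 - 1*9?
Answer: -8911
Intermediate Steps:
g = 3 (g = 12 - 9 = 3)
c(F) = 18 + 15*F
C = 57 (C = -6 + (18 + 15*3) = -6 + (18 + 45) = -6 + 63 = 57)
C + 152*(-59) = 57 + 152*(-59) = 57 - 8968 = -8911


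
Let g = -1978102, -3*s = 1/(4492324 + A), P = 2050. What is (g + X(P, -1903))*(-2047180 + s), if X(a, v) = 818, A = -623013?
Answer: 46987244249497576244/11607933 ≈ 4.0479e+12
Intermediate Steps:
s = -1/11607933 (s = -1/(3*(4492324 - 623013)) = -⅓/3869311 = -⅓*1/3869311 = -1/11607933 ≈ -8.6148e-8)
(g + X(P, -1903))*(-2047180 + s) = (-1978102 + 818)*(-2047180 - 1/11607933) = -1977284*(-23763528278941/11607933) = 46987244249497576244/11607933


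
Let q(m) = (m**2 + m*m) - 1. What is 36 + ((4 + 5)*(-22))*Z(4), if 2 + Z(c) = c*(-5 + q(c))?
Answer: -20160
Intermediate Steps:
q(m) = -1 + 2*m**2 (q(m) = (m**2 + m**2) - 1 = 2*m**2 - 1 = -1 + 2*m**2)
Z(c) = -2 + c*(-6 + 2*c**2) (Z(c) = -2 + c*(-5 + (-1 + 2*c**2)) = -2 + c*(-6 + 2*c**2))
36 + ((4 + 5)*(-22))*Z(4) = 36 + ((4 + 5)*(-22))*(-2 - 6*4 + 2*4**3) = 36 + (9*(-22))*(-2 - 24 + 2*64) = 36 - 198*(-2 - 24 + 128) = 36 - 198*102 = 36 - 20196 = -20160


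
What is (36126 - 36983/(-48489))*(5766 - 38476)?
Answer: -57299762027870/48489 ≈ -1.1817e+9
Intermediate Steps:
(36126 - 36983/(-48489))*(5766 - 38476) = (36126 - 36983*(-1/48489))*(-32710) = (36126 + 36983/48489)*(-32710) = (1751750597/48489)*(-32710) = -57299762027870/48489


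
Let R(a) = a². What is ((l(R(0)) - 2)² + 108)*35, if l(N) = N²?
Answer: 3920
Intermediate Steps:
((l(R(0)) - 2)² + 108)*35 = (((0²)² - 2)² + 108)*35 = ((0² - 2)² + 108)*35 = ((0 - 2)² + 108)*35 = ((-2)² + 108)*35 = (4 + 108)*35 = 112*35 = 3920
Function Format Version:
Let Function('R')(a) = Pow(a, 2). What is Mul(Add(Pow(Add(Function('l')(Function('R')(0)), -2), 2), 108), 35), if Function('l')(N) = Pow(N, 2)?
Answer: 3920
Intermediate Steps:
Mul(Add(Pow(Add(Function('l')(Function('R')(0)), -2), 2), 108), 35) = Mul(Add(Pow(Add(Pow(Pow(0, 2), 2), -2), 2), 108), 35) = Mul(Add(Pow(Add(Pow(0, 2), -2), 2), 108), 35) = Mul(Add(Pow(Add(0, -2), 2), 108), 35) = Mul(Add(Pow(-2, 2), 108), 35) = Mul(Add(4, 108), 35) = Mul(112, 35) = 3920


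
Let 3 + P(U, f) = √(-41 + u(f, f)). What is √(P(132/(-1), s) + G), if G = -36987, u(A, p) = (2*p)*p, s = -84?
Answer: √(-36990 + √14071) ≈ 192.02*I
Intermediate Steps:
u(A, p) = 2*p²
P(U, f) = -3 + √(-41 + 2*f²)
√(P(132/(-1), s) + G) = √((-3 + √(-41 + 2*(-84)²)) - 36987) = √((-3 + √(-41 + 2*7056)) - 36987) = √((-3 + √(-41 + 14112)) - 36987) = √((-3 + √14071) - 36987) = √(-36990 + √14071)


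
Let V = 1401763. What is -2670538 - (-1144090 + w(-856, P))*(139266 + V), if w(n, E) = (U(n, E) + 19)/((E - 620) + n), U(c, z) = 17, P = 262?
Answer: 1070185458968226/607 ≈ 1.7631e+12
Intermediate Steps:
w(n, E) = 36/(-620 + E + n) (w(n, E) = (17 + 19)/((E - 620) + n) = 36/((-620 + E) + n) = 36/(-620 + E + n))
-2670538 - (-1144090 + w(-856, P))*(139266 + V) = -2670538 - (-1144090 + 36/(-620 + 262 - 856))*(139266 + 1401763) = -2670538 - (-1144090 + 36/(-1214))*1541029 = -2670538 - (-1144090 + 36*(-1/1214))*1541029 = -2670538 - (-1144090 - 18/607)*1541029 = -2670538 - (-694462648)*1541029/607 = -2670538 - 1*(-1070187079984792/607) = -2670538 + 1070187079984792/607 = 1070185458968226/607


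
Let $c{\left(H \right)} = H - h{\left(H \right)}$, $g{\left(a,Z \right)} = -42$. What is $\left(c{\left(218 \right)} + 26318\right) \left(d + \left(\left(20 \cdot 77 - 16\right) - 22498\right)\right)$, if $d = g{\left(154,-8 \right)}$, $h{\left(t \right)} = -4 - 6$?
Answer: $-557890736$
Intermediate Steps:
$h{\left(t \right)} = -10$ ($h{\left(t \right)} = -4 - 6 = -10$)
$d = -42$
$c{\left(H \right)} = 10 + H$ ($c{\left(H \right)} = H - -10 = H + 10 = 10 + H$)
$\left(c{\left(218 \right)} + 26318\right) \left(d + \left(\left(20 \cdot 77 - 16\right) - 22498\right)\right) = \left(\left(10 + 218\right) + 26318\right) \left(-42 + \left(\left(20 \cdot 77 - 16\right) - 22498\right)\right) = \left(228 + 26318\right) \left(-42 + \left(\left(1540 - 16\right) - 22498\right)\right) = 26546 \left(-42 + \left(1524 - 22498\right)\right) = 26546 \left(-42 - 20974\right) = 26546 \left(-21016\right) = -557890736$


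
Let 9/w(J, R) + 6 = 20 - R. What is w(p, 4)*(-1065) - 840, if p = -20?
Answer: -3597/2 ≈ -1798.5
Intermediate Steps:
w(J, R) = 9/(14 - R) (w(J, R) = 9/(-6 + (20 - R)) = 9/(14 - R))
w(p, 4)*(-1065) - 840 = -9/(-14 + 4)*(-1065) - 840 = -9/(-10)*(-1065) - 840 = -9*(-1/10)*(-1065) - 840 = (9/10)*(-1065) - 840 = -1917/2 - 840 = -3597/2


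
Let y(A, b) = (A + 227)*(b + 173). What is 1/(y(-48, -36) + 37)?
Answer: 1/24560 ≈ 4.0717e-5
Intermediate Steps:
y(A, b) = (173 + b)*(227 + A) (y(A, b) = (227 + A)*(173 + b) = (173 + b)*(227 + A))
1/(y(-48, -36) + 37) = 1/((39271 + 173*(-48) + 227*(-36) - 48*(-36)) + 37) = 1/((39271 - 8304 - 8172 + 1728) + 37) = 1/(24523 + 37) = 1/24560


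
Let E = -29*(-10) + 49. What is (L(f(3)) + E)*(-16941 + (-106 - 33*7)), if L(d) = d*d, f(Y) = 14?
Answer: -9243730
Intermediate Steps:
E = 339 (E = 290 + 49 = 339)
L(d) = d**2
(L(f(3)) + E)*(-16941 + (-106 - 33*7)) = (14**2 + 339)*(-16941 + (-106 - 33*7)) = (196 + 339)*(-16941 + (-106 - 231)) = 535*(-16941 - 337) = 535*(-17278) = -9243730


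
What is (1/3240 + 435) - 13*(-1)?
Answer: 1451521/3240 ≈ 448.00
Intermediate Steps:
(1/3240 + 435) - 13*(-1) = (1/3240 + 435) + 13 = 1409401/3240 + 13 = 1451521/3240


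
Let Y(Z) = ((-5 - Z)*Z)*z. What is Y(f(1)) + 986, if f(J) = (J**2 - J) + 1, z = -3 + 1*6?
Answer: 968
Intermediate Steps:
z = 3 (z = -3 + 6 = 3)
f(J) = 1 + J**2 - J
Y(Z) = 3*Z*(-5 - Z) (Y(Z) = ((-5 - Z)*Z)*3 = (Z*(-5 - Z))*3 = 3*Z*(-5 - Z))
Y(f(1)) + 986 = -3*(1 + 1**2 - 1*1)*(5 + (1 + 1**2 - 1*1)) + 986 = -3*(1 + 1 - 1)*(5 + (1 + 1 - 1)) + 986 = -3*1*(5 + 1) + 986 = -3*1*6 + 986 = -18 + 986 = 968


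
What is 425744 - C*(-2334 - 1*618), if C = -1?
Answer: 422792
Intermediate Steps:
425744 - C*(-2334 - 1*618) = 425744 - (-1)*(-2334 - 1*618) = 425744 - (-1)*(-2334 - 618) = 425744 - (-1)*(-2952) = 425744 - 1*2952 = 425744 - 2952 = 422792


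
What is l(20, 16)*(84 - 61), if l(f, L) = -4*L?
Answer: -1472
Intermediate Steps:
l(20, 16)*(84 - 61) = (-4*16)*(84 - 61) = -64*23 = -1472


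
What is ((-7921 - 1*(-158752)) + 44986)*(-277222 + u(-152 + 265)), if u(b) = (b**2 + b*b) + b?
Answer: -49261878507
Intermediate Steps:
u(b) = b + 2*b**2 (u(b) = (b**2 + b**2) + b = 2*b**2 + b = b + 2*b**2)
((-7921 - 1*(-158752)) + 44986)*(-277222 + u(-152 + 265)) = ((-7921 - 1*(-158752)) + 44986)*(-277222 + (-152 + 265)*(1 + 2*(-152 + 265))) = ((-7921 + 158752) + 44986)*(-277222 + 113*(1 + 2*113)) = (150831 + 44986)*(-277222 + 113*(1 + 226)) = 195817*(-277222 + 113*227) = 195817*(-277222 + 25651) = 195817*(-251571) = -49261878507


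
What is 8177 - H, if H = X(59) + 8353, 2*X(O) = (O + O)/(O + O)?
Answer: -353/2 ≈ -176.50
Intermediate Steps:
X(O) = 1/2 (X(O) = ((O + O)/(O + O))/2 = ((2*O)/((2*O)))/2 = ((2*O)*(1/(2*O)))/2 = (1/2)*1 = 1/2)
H = 16707/2 (H = 1/2 + 8353 = 16707/2 ≈ 8353.5)
8177 - H = 8177 - 1*16707/2 = 8177 - 16707/2 = -353/2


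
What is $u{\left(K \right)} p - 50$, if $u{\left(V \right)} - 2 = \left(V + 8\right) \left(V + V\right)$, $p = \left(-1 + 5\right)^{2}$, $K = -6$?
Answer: $-402$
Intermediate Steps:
$p = 16$ ($p = 4^{2} = 16$)
$u{\left(V \right)} = 2 + 2 V \left(8 + V\right)$ ($u{\left(V \right)} = 2 + \left(V + 8\right) \left(V + V\right) = 2 + \left(8 + V\right) 2 V = 2 + 2 V \left(8 + V\right)$)
$u{\left(K \right)} p - 50 = \left(2 + 2 \left(-6\right)^{2} + 16 \left(-6\right)\right) 16 - 50 = \left(2 + 2 \cdot 36 - 96\right) 16 - 50 = \left(2 + 72 - 96\right) 16 - 50 = \left(-22\right) 16 - 50 = -352 - 50 = -402$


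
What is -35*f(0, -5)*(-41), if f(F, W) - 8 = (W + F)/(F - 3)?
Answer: 41615/3 ≈ 13872.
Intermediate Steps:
f(F, W) = 8 + (F + W)/(-3 + F) (f(F, W) = 8 + (W + F)/(F - 3) = 8 + (F + W)/(-3 + F))
-35*f(0, -5)*(-41) = -35*(-24 - 5 + 9*0)/(-3 + 0)*(-41) = -35*(-24 - 5 + 0)/(-3)*(-41) = -(-35)*(-29)/3*(-41) = -35*29/3*(-41) = -1015/3*(-41) = 41615/3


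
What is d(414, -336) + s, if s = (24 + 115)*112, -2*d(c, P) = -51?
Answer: 31187/2 ≈ 15594.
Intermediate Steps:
d(c, P) = 51/2 (d(c, P) = -1/2*(-51) = 51/2)
s = 15568 (s = 139*112 = 15568)
d(414, -336) + s = 51/2 + 15568 = 31187/2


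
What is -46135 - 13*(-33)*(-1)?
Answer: -46564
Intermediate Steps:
-46135 - 13*(-33)*(-1) = -46135 - (-429)*(-1) = -46135 - 1*429 = -46135 - 429 = -46564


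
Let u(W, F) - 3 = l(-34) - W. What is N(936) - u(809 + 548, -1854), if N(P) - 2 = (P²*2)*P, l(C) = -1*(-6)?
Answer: 1640053062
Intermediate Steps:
l(C) = 6
N(P) = 2 + 2*P³ (N(P) = 2 + (P²*2)*P = 2 + (2*P²)*P = 2 + 2*P³)
u(W, F) = 9 - W (u(W, F) = 3 + (6 - W) = 9 - W)
N(936) - u(809 + 548, -1854) = (2 + 2*936³) - (9 - (809 + 548)) = (2 + 2*820025856) - (9 - 1*1357) = (2 + 1640051712) - (9 - 1357) = 1640051714 - 1*(-1348) = 1640051714 + 1348 = 1640053062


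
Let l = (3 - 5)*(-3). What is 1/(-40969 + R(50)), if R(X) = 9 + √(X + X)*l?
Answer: -1/40900 ≈ -2.4450e-5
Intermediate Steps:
l = 6 (l = -2*(-3) = 6)
R(X) = 9 + 6*√2*√X (R(X) = 9 + √(X + X)*6 = 9 + √(2*X)*6 = 9 + (√2*√X)*6 = 9 + 6*√2*√X)
1/(-40969 + R(50)) = 1/(-40969 + (9 + 6*√2*√50)) = 1/(-40969 + (9 + 6*√2*(5*√2))) = 1/(-40969 + (9 + 60)) = 1/(-40969 + 69) = 1/(-40900) = -1/40900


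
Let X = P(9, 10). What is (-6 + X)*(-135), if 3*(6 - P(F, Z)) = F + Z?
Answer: 855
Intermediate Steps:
P(F, Z) = 6 - F/3 - Z/3 (P(F, Z) = 6 - (F + Z)/3 = 6 + (-F/3 - Z/3) = 6 - F/3 - Z/3)
X = -1/3 (X = 6 - 1/3*9 - 1/3*10 = 6 - 3 - 10/3 = -1/3 ≈ -0.33333)
(-6 + X)*(-135) = (-6 - 1/3)*(-135) = -19/3*(-135) = 855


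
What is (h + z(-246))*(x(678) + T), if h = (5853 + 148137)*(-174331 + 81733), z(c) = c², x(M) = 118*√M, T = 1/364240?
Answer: -891194094/22765 - 1682574449472*√678 ≈ -4.3812e+13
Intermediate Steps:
T = 1/364240 ≈ 2.7454e-6
h = -14259166020 (h = 153990*(-92598) = -14259166020)
(h + z(-246))*(x(678) + T) = (-14259166020 + (-246)²)*(118*√678 + 1/364240) = (-14259166020 + 60516)*(1/364240 + 118*√678) = -14259105504*(1/364240 + 118*√678) = -891194094/22765 - 1682574449472*√678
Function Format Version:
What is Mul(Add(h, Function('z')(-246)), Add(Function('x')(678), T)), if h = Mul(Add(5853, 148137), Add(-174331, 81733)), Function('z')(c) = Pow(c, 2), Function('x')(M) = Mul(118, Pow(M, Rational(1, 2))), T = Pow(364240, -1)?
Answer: Add(Rational(-891194094, 22765), Mul(-1682574449472, Pow(678, Rational(1, 2)))) ≈ -4.3812e+13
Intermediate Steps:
T = Rational(1, 364240) ≈ 2.7454e-6
h = -14259166020 (h = Mul(153990, -92598) = -14259166020)
Mul(Add(h, Function('z')(-246)), Add(Function('x')(678), T)) = Mul(Add(-14259166020, Pow(-246, 2)), Add(Mul(118, Pow(678, Rational(1, 2))), Rational(1, 364240))) = Mul(Add(-14259166020, 60516), Add(Rational(1, 364240), Mul(118, Pow(678, Rational(1, 2))))) = Mul(-14259105504, Add(Rational(1, 364240), Mul(118, Pow(678, Rational(1, 2))))) = Add(Rational(-891194094, 22765), Mul(-1682574449472, Pow(678, Rational(1, 2))))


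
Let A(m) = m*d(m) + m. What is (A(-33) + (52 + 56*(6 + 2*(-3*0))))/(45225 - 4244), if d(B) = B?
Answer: 1444/40981 ≈ 0.035236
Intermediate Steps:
A(m) = m + m**2 (A(m) = m*m + m = m**2 + m = m + m**2)
(A(-33) + (52 + 56*(6 + 2*(-3*0))))/(45225 - 4244) = (-33*(1 - 33) + (52 + 56*(6 + 2*(-3*0))))/(45225 - 4244) = (-33*(-32) + (52 + 56*(6 + 2*0)))/40981 = (1056 + (52 + 56*(6 + 0)))*(1/40981) = (1056 + (52 + 56*6))*(1/40981) = (1056 + (52 + 336))*(1/40981) = (1056 + 388)*(1/40981) = 1444*(1/40981) = 1444/40981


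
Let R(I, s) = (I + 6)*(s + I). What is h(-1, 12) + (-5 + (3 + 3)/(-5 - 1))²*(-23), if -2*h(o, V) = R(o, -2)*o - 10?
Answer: -1661/2 ≈ -830.50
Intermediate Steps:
R(I, s) = (6 + I)*(I + s)
h(o, V) = 5 - o*(-12 + o² + 4*o)/2 (h(o, V) = -((o² + 6*o + 6*(-2) + o*(-2))*o - 10)/2 = -((o² + 6*o - 12 - 2*o)*o - 10)/2 = -((-12 + o² + 4*o)*o - 10)/2 = -(o*(-12 + o² + 4*o) - 10)/2 = -(-10 + o*(-12 + o² + 4*o))/2 = 5 - o*(-12 + o² + 4*o)/2)
h(-1, 12) + (-5 + (3 + 3)/(-5 - 1))²*(-23) = (5 - ½*(-1)*(-12 + (-1)² + 4*(-1))) + (-5 + (3 + 3)/(-5 - 1))²*(-23) = (5 - ½*(-1)*(-12 + 1 - 4)) + (-5 + 6/(-6))²*(-23) = (5 - ½*(-1)*(-15)) + (-5 + 6*(-⅙))²*(-23) = (5 - 15/2) + (-5 - 1)²*(-23) = -5/2 + (-6)²*(-23) = -5/2 + 36*(-23) = -5/2 - 828 = -1661/2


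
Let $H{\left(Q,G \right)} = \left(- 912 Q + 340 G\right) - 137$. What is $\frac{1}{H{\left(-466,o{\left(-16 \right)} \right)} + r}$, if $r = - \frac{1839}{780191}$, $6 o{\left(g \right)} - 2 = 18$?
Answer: $\frac{2340573}{997056785798} \approx 2.3475 \cdot 10^{-6}$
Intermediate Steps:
$o{\left(g \right)} = \frac{10}{3}$ ($o{\left(g \right)} = \frac{1}{3} + \frac{1}{6} \cdot 18 = \frac{1}{3} + 3 = \frac{10}{3}$)
$H{\left(Q,G \right)} = -137 - 912 Q + 340 G$
$r = - \frac{1839}{780191}$ ($r = \left(-1839\right) \frac{1}{780191} = - \frac{1839}{780191} \approx -0.0023571$)
$\frac{1}{H{\left(-466,o{\left(-16 \right)} \right)} + r} = \frac{1}{\left(-137 - -424992 + 340 \cdot \frac{10}{3}\right) - \frac{1839}{780191}} = \frac{1}{\left(-137 + 424992 + \frac{3400}{3}\right) - \frac{1839}{780191}} = \frac{1}{\frac{1277965}{3} - \frac{1839}{780191}} = \frac{1}{\frac{997056785798}{2340573}} = \frac{2340573}{997056785798}$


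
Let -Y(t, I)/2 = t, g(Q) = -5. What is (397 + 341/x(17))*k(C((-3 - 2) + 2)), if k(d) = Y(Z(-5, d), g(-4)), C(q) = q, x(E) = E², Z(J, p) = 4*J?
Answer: 4602960/289 ≈ 15927.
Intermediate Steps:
Y(t, I) = -2*t
k(d) = 40 (k(d) = -8*(-5) = -2*(-20) = 40)
(397 + 341/x(17))*k(C((-3 - 2) + 2)) = (397 + 341/(17²))*40 = (397 + 341/289)*40 = (115074/289)*40 = 4602960/289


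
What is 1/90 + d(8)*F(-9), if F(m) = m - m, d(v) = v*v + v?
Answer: 1/90 ≈ 0.011111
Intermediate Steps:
d(v) = v + v**2 (d(v) = v**2 + v = v + v**2)
F(m) = 0
1/90 + d(8)*F(-9) = 1/90 + (8*(1 + 8))*0 = 1/90 + (8*9)*0 = 1/90 + 72*0 = 1/90 + 0 = 1/90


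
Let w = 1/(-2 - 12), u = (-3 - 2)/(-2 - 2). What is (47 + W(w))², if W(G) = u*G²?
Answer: 1358143609/614656 ≈ 2209.6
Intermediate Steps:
u = 5/4 (u = -5/(-4) = -5*(-¼) = 5/4 ≈ 1.2500)
w = -1/14 (w = 1/(-14) = -1/14 ≈ -0.071429)
W(G) = 5*G²/4
(47 + W(w))² = (47 + 5*(-1/14)²/4)² = (47 + (5/4)*(1/196))² = (47 + 5/784)² = (36853/784)² = 1358143609/614656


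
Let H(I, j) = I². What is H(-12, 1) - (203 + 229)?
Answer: -288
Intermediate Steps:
H(-12, 1) - (203 + 229) = (-12)² - (203 + 229) = 144 - 1*432 = 144 - 432 = -288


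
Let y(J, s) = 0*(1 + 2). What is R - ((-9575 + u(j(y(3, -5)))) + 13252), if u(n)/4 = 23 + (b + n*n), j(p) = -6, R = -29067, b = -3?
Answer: -32968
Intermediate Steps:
y(J, s) = 0 (y(J, s) = 0*3 = 0)
u(n) = 80 + 4*n² (u(n) = 4*(23 + (-3 + n*n)) = 4*(23 + (-3 + n²)) = 4*(20 + n²) = 80 + 4*n²)
R - ((-9575 + u(j(y(3, -5)))) + 13252) = -29067 - ((-9575 + (80 + 4*(-6)²)) + 13252) = -29067 - ((-9575 + (80 + 4*36)) + 13252) = -29067 - ((-9575 + (80 + 144)) + 13252) = -29067 - ((-9575 + 224) + 13252) = -29067 - (-9351 + 13252) = -29067 - 1*3901 = -29067 - 3901 = -32968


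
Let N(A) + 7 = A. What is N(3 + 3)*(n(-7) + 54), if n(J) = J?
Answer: -47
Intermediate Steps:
N(A) = -7 + A
N(3 + 3)*(n(-7) + 54) = (-7 + (3 + 3))*(-7 + 54) = (-7 + 6)*47 = -1*47 = -47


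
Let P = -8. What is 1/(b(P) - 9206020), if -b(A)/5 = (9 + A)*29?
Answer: -1/9206165 ≈ -1.0862e-7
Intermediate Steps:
b(A) = -1305 - 145*A (b(A) = -5*(9 + A)*29 = -5*(261 + 29*A) = -1305 - 145*A)
1/(b(P) - 9206020) = 1/((-1305 - 145*(-8)) - 9206020) = 1/((-1305 + 1160) - 9206020) = 1/(-145 - 9206020) = 1/(-9206165) = -1/9206165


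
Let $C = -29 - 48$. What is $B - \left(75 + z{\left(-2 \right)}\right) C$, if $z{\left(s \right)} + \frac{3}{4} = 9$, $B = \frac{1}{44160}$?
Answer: $\frac{283076641}{44160} \approx 6410.3$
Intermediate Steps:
$B = \frac{1}{44160} \approx 2.2645 \cdot 10^{-5}$
$z{\left(s \right)} = \frac{33}{4}$ ($z{\left(s \right)} = - \frac{3}{4} + 9 = \frac{33}{4}$)
$C = -77$ ($C = -29 - 48 = -77$)
$B - \left(75 + z{\left(-2 \right)}\right) C = \frac{1}{44160} - \left(75 + \frac{33}{4}\right) \left(-77\right) = \frac{1}{44160} - \frac{333}{4} \left(-77\right) = \frac{1}{44160} - - \frac{25641}{4} = \frac{1}{44160} + \frac{25641}{4} = \frac{283076641}{44160}$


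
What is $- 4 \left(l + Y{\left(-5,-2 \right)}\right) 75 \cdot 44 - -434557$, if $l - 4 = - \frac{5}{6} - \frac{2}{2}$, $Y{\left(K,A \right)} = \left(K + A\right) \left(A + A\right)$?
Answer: $36357$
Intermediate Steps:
$Y{\left(K,A \right)} = 2 A \left(A + K\right)$ ($Y{\left(K,A \right)} = \left(A + K\right) 2 A = 2 A \left(A + K\right)$)
$l = \frac{13}{6}$ ($l = 4 - \left(1 + \frac{5}{6}\right) = 4 - \frac{11}{6} = \frac{13}{6} \approx 2.1667$)
$- 4 \left(l + Y{\left(-5,-2 \right)}\right) 75 \cdot 44 - -434557 = - 4 \left(\frac{13}{6} + 2 \left(-2\right) \left(-2 - 5\right)\right) 75 \cdot 44 - -434557 = - 4 \left(\frac{13}{6} + 2 \left(-2\right) \left(-7\right)\right) 75 \cdot 44 + 434557 = - 4 \left(\frac{13}{6} + 28\right) 75 \cdot 44 + 434557 = \left(-4\right) \frac{181}{6} \cdot 75 \cdot 44 + 434557 = \left(- \frac{362}{3}\right) 75 \cdot 44 + 434557 = \left(-9050\right) 44 + 434557 = -398200 + 434557 = 36357$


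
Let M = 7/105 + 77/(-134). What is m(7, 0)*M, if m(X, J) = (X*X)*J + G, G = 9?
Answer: -3063/670 ≈ -4.5716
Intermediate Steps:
m(X, J) = 9 + J*X² (m(X, J) = (X*X)*J + 9 = X²*J + 9 = J*X² + 9 = 9 + J*X²)
M = -1021/2010 (M = 7*(1/105) + 77*(-1/134) = 1/15 - 77/134 = -1021/2010 ≈ -0.50796)
m(7, 0)*M = (9 + 0*7²)*(-1021/2010) = (9 + 0*49)*(-1021/2010) = (9 + 0)*(-1021/2010) = 9*(-1021/2010) = -3063/670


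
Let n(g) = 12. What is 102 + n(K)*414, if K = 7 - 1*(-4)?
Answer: 5070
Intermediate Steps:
K = 11 (K = 7 + 4 = 11)
102 + n(K)*414 = 102 + 12*414 = 102 + 4968 = 5070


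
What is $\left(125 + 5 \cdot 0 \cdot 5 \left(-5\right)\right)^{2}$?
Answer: $15625$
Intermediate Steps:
$\left(125 + 5 \cdot 0 \cdot 5 \left(-5\right)\right)^{2} = \left(125 + 0 \left(-25\right)\right)^{2} = \left(125 + 0\right)^{2} = 125^{2} = 15625$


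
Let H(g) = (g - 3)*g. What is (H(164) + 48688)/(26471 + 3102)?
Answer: 75092/29573 ≈ 2.5392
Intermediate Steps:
H(g) = g*(-3 + g) (H(g) = (-3 + g)*g = g*(-3 + g))
(H(164) + 48688)/(26471 + 3102) = (164*(-3 + 164) + 48688)/(26471 + 3102) = (164*161 + 48688)/29573 = (26404 + 48688)*(1/29573) = 75092*(1/29573) = 75092/29573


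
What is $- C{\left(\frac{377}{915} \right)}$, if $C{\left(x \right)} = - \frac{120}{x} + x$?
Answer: $\frac{100324871}{344955} \approx 290.83$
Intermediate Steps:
$C{\left(x \right)} = x - \frac{120}{x}$
$- C{\left(\frac{377}{915} \right)} = - (\frac{377}{915} - \frac{120}{377 \cdot \frac{1}{915}}) = - (377 \cdot \frac{1}{915} - \frac{120}{377 \cdot \frac{1}{915}}) = - (\frac{377}{915} - \frac{120}{\frac{377}{915}}) = - (\frac{377}{915} - \frac{109800}{377}) = \left(-1\right) \left(- \frac{100324871}{344955}\right) = \frac{100324871}{344955}$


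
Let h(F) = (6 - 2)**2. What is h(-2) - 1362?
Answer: -1346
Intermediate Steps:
h(F) = 16 (h(F) = 4**2 = 16)
h(-2) - 1362 = 16 - 1362 = -1346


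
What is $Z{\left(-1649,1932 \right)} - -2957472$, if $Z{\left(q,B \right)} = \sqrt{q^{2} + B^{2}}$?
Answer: $2957472 + 5 \sqrt{258073} \approx 2.96 \cdot 10^{6}$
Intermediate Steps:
$Z{\left(q,B \right)} = \sqrt{B^{2} + q^{2}}$
$Z{\left(-1649,1932 \right)} - -2957472 = \sqrt{1932^{2} + \left(-1649\right)^{2}} - -2957472 = \sqrt{3732624 + 2719201} + 2957472 = \sqrt{6451825} + 2957472 = 5 \sqrt{258073} + 2957472 = 2957472 + 5 \sqrt{258073}$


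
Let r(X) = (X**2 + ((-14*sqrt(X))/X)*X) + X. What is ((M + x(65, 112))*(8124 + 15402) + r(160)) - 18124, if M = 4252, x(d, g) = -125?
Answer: 97099438 - 56*sqrt(10) ≈ 9.7099e+7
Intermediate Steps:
r(X) = X + X**2 - 14*sqrt(X) (r(X) = (X**2 + (-14/sqrt(X))*X) + X = (X**2 - 14*sqrt(X)) + X = X + X**2 - 14*sqrt(X))
((M + x(65, 112))*(8124 + 15402) + r(160)) - 18124 = ((4252 - 125)*(8124 + 15402) + (160 + 160**2 - 56*sqrt(10))) - 18124 = (4127*23526 + (160 + 25600 - 56*sqrt(10))) - 18124 = (97091802 + (160 + 25600 - 56*sqrt(10))) - 18124 = (97091802 + (25760 - 56*sqrt(10))) - 18124 = (97117562 - 56*sqrt(10)) - 18124 = 97099438 - 56*sqrt(10)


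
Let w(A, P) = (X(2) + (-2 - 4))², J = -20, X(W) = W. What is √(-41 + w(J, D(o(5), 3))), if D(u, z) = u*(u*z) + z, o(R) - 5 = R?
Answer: 5*I ≈ 5.0*I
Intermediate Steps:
o(R) = 5 + R
D(u, z) = z + z*u² (D(u, z) = z*u² + z = z + z*u²)
w(A, P) = 16 (w(A, P) = (2 + (-2 - 4))² = (2 - 6)² = (-4)² = 16)
√(-41 + w(J, D(o(5), 3))) = √(-41 + 16) = √(-25) = 5*I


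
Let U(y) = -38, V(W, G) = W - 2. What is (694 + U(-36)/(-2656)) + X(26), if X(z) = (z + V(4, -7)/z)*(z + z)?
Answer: 2722419/1328 ≈ 2050.0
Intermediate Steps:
V(W, G) = -2 + W
X(z) = 2*z*(z + 2/z) (X(z) = (z + (-2 + 4)/z)*(z + z) = (z + 2/z)*(2*z) = 2*z*(z + 2/z))
(694 + U(-36)/(-2656)) + X(26) = (694 - 38/(-2656)) + (4 + 2*26²) = (694 - 38*(-1/2656)) + (4 + 2*676) = (694 + 19/1328) + (4 + 1352) = 921651/1328 + 1356 = 2722419/1328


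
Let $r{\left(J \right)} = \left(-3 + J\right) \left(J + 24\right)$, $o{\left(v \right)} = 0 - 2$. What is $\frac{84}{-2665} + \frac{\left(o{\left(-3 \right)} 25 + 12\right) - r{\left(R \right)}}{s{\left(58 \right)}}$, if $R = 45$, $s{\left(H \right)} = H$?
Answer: $- \frac{3914656}{77285} \approx -50.652$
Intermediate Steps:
$o{\left(v \right)} = -2$ ($o{\left(v \right)} = 0 - 2 = -2$)
$r{\left(J \right)} = \left(-3 + J\right) \left(24 + J\right)$
$\frac{84}{-2665} + \frac{\left(o{\left(-3 \right)} 25 + 12\right) - r{\left(R \right)}}{s{\left(58 \right)}} = \frac{84}{-2665} + \frac{\left(\left(-2\right) 25 + 12\right) - \left(-72 + 45^{2} + 21 \cdot 45\right)}{58} = 84 \left(- \frac{1}{2665}\right) + \left(\left(-50 + 12\right) - \left(-72 + 2025 + 945\right)\right) \frac{1}{58} = - \frac{84}{2665} + \left(-38 - 2898\right) \frac{1}{58} = - \frac{84}{2665} - \frac{1468}{29} = - \frac{3914656}{77285}$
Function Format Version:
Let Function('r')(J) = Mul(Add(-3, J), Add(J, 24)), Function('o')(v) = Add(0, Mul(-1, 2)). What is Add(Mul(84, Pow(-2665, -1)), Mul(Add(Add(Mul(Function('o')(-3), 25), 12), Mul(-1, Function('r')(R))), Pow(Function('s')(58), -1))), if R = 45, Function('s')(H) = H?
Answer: Rational(-3914656, 77285) ≈ -50.652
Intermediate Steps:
Function('o')(v) = -2 (Function('o')(v) = Add(0, -2) = -2)
Function('r')(J) = Mul(Add(-3, J), Add(24, J))
Add(Mul(84, Pow(-2665, -1)), Mul(Add(Add(Mul(Function('o')(-3), 25), 12), Mul(-1, Function('r')(R))), Pow(Function('s')(58), -1))) = Add(Mul(84, Pow(-2665, -1)), Mul(Add(Add(Mul(-2, 25), 12), Mul(-1, Add(-72, Pow(45, 2), Mul(21, 45)))), Pow(58, -1))) = Add(Mul(84, Rational(-1, 2665)), Mul(Add(Add(-50, 12), Mul(-1, Add(-72, 2025, 945))), Rational(1, 58))) = Add(Rational(-84, 2665), Mul(Add(-38, Mul(-1, 2898)), Rational(1, 58))) = Add(Rational(-84, 2665), Mul(Add(-38, -2898), Rational(1, 58))) = Add(Rational(-84, 2665), Mul(-2936, Rational(1, 58))) = Add(Rational(-84, 2665), Rational(-1468, 29)) = Rational(-3914656, 77285)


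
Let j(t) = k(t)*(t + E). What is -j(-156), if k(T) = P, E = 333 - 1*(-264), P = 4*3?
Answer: -5292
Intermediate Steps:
P = 12
E = 597 (E = 333 + 264 = 597)
k(T) = 12
j(t) = 7164 + 12*t (j(t) = 12*(t + 597) = 12*(597 + t) = 7164 + 12*t)
-j(-156) = -(7164 + 12*(-156)) = -(7164 - 1872) = -1*5292 = -5292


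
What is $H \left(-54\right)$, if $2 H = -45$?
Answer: $1215$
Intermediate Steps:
$H = - \frac{45}{2}$ ($H = \frac{1}{2} \left(-45\right) = - \frac{45}{2} \approx -22.5$)
$H \left(-54\right) = \left(- \frac{45}{2}\right) \left(-54\right) = 1215$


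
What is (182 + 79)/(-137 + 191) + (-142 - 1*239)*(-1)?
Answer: 2315/6 ≈ 385.83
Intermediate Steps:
(182 + 79)/(-137 + 191) + (-142 - 1*239)*(-1) = 261/54 + (-142 - 239)*(-1) = 261*(1/54) - 381*(-1) = 29/6 + 381 = 2315/6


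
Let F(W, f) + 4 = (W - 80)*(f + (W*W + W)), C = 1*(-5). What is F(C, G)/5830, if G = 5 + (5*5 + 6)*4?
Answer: -12669/5830 ≈ -2.1731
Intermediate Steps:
C = -5
G = 129 (G = 5 + (25 + 6)*4 = 5 + 31*4 = 5 + 124 = 129)
F(W, f) = -4 + (-80 + W)*(W + f + W**2) (F(W, f) = -4 + (W - 80)*(f + (W*W + W)) = -4 + (-80 + W)*(f + (W**2 + W)) = -4 + (-80 + W)*(f + (W + W**2)) = -4 + (-80 + W)*(W + f + W**2))
F(C, G)/5830 = (-4 + (-5)**3 - 80*(-5) - 80*129 - 79*(-5)**2 - 5*129)/5830 = (-4 - 125 + 400 - 10320 - 79*25 - 645)*(1/5830) = (-4 - 125 + 400 - 10320 - 1975 - 645)*(1/5830) = -12669*1/5830 = -12669/5830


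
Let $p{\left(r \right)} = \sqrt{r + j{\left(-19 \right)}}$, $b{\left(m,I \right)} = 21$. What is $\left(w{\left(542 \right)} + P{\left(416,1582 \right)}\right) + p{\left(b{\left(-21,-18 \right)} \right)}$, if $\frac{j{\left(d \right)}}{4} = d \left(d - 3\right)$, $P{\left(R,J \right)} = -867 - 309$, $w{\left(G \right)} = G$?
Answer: $-634 + \sqrt{1693} \approx -592.85$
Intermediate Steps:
$P{\left(R,J \right)} = -1176$ ($P{\left(R,J \right)} = -867 - 309 = -1176$)
$j{\left(d \right)} = 4 d \left(-3 + d\right)$ ($j{\left(d \right)} = 4 d \left(d - 3\right) = 4 d \left(-3 + d\right)$)
$p{\left(r \right)} = \sqrt{1672 + r}$ ($p{\left(r \right)} = \sqrt{r + 4 \left(-19\right) \left(-3 - 19\right)} = \sqrt{r + 4 \left(-19\right) \left(-22\right)} = \sqrt{r + 1672} = \sqrt{1672 + r}$)
$\left(w{\left(542 \right)} + P{\left(416,1582 \right)}\right) + p{\left(b{\left(-21,-18 \right)} \right)} = \left(542 - 1176\right) + \sqrt{1672 + 21} = -634 + \sqrt{1693}$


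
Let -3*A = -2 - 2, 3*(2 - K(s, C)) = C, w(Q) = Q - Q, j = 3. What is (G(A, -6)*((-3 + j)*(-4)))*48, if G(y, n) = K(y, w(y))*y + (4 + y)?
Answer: 0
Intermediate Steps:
w(Q) = 0
K(s, C) = 2 - C/3
A = 4/3 (A = -(-2 - 2)/3 = -⅓*(-4) = 4/3 ≈ 1.3333)
G(y, n) = 4 + 3*y (G(y, n) = (2 - ⅓*0)*y + (4 + y) = (2 + 0)*y + (4 + y) = 2*y + (4 + y) = 4 + 3*y)
(G(A, -6)*((-3 + j)*(-4)))*48 = ((4 + 3*(4/3))*((-3 + 3)*(-4)))*48 = ((4 + 4)*(0*(-4)))*48 = (8*0)*48 = 0*48 = 0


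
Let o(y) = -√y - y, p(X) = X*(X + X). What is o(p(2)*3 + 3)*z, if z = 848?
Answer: -22896 - 2544*√3 ≈ -27302.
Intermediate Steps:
p(X) = 2*X² (p(X) = X*(2*X) = 2*X²)
o(y) = -y - √y
o(p(2)*3 + 3)*z = (-((2*2²)*3 + 3) - √((2*2²)*3 + 3))*848 = (-((2*4)*3 + 3) - √((2*4)*3 + 3))*848 = (-(8*3 + 3) - √(8*3 + 3))*848 = (-(24 + 3) - √(24 + 3))*848 = (-1*27 - √27)*848 = (-27 - 3*√3)*848 = -22896 - 2544*√3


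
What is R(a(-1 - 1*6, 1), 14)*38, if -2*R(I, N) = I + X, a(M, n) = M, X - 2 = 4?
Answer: 19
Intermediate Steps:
X = 6 (X = 2 + 4 = 6)
R(I, N) = -3 - I/2 (R(I, N) = -(I + 6)/2 = -(6 + I)/2 = -3 - I/2)
R(a(-1 - 1*6, 1), 14)*38 = (-3 - (-1 - 1*6)/2)*38 = (-3 - (-1 - 6)/2)*38 = (-3 - ½*(-7))*38 = (-3 + 7/2)*38 = (½)*38 = 19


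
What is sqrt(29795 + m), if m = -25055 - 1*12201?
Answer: 3*I*sqrt(829) ≈ 86.377*I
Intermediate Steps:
m = -37256 (m = -25055 - 12201 = -37256)
sqrt(29795 + m) = sqrt(29795 - 37256) = sqrt(-7461) = 3*I*sqrt(829)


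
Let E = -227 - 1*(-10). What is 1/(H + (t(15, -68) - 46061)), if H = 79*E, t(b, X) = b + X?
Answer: -1/63257 ≈ -1.5809e-5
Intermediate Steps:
E = -217 (E = -227 + 10 = -217)
t(b, X) = X + b
H = -17143 (H = 79*(-217) = -17143)
1/(H + (t(15, -68) - 46061)) = 1/(-17143 + ((-68 + 15) - 46061)) = 1/(-17143 + (-53 - 46061)) = 1/(-17143 - 46114) = 1/(-63257) = -1/63257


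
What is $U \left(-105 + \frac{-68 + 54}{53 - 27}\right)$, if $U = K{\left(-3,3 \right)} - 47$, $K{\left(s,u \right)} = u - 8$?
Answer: $5488$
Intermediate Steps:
$K{\left(s,u \right)} = -8 + u$
$U = -52$ ($U = \left(-8 + 3\right) - 47 = -5 - 47 = -52$)
$U \left(-105 + \frac{-68 + 54}{53 - 27}\right) = - 52 \left(-105 + \frac{-68 + 54}{53 - 27}\right) = - 52 \left(-105 - \frac{14}{26}\right) = - 52 \left(-105 - \frac{7}{13}\right) = \left(-52\right) \left(- \frac{1372}{13}\right) = 5488$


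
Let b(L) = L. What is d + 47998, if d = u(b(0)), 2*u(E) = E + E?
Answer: 47998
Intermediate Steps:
u(E) = E (u(E) = (E + E)/2 = (2*E)/2 = E)
d = 0
d + 47998 = 0 + 47998 = 47998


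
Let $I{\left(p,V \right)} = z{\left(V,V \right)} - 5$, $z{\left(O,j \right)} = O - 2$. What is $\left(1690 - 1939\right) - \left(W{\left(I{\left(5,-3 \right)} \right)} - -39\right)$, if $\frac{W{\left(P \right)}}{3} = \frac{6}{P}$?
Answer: $- \frac{1431}{5} \approx -286.2$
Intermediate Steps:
$z{\left(O,j \right)} = -2 + O$ ($z{\left(O,j \right)} = O - 2 = -2 + O$)
$I{\left(p,V \right)} = -7 + V$ ($I{\left(p,V \right)} = \left(-2 + V\right) - 5 = -7 + V$)
$W{\left(P \right)} = \frac{18}{P}$ ($W{\left(P \right)} = 3 \frac{6}{P} = \frac{18}{P}$)
$\left(1690 - 1939\right) - \left(W{\left(I{\left(5,-3 \right)} \right)} - -39\right) = \left(1690 - 1939\right) - \left(\frac{18}{-7 - 3} - -39\right) = -249 - \left(\frac{18}{-10} + 39\right) = -249 - \left(18 \left(- \frac{1}{10}\right) + 39\right) = -249 - \left(- \frac{9}{5} + 39\right) = -249 - \frac{186}{5} = - \frac{1431}{5}$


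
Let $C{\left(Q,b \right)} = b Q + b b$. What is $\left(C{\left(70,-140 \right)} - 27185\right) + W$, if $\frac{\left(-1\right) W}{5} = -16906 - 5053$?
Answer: $92410$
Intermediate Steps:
$C{\left(Q,b \right)} = b^{2} + Q b$ ($C{\left(Q,b \right)} = Q b + b^{2} = b^{2} + Q b$)
$W = 109795$ ($W = - 5 \left(-16906 - 5053\right) = \left(-5\right) \left(-21959\right) = 109795$)
$\left(C{\left(70,-140 \right)} - 27185\right) + W = \left(- 140 \left(70 - 140\right) - 27185\right) + 109795 = \left(\left(-140\right) \left(-70\right) - 27185\right) + 109795 = \left(9800 - 27185\right) + 109795 = -17385 + 109795 = 92410$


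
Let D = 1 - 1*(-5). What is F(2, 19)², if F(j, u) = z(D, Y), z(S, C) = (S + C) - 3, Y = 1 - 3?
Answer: 1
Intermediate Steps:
D = 6 (D = 1 + 5 = 6)
Y = -2
z(S, C) = -3 + C + S (z(S, C) = (C + S) - 3 = -3 + C + S)
F(j, u) = 1 (F(j, u) = -3 - 2 + 6 = 1)
F(2, 19)² = 1² = 1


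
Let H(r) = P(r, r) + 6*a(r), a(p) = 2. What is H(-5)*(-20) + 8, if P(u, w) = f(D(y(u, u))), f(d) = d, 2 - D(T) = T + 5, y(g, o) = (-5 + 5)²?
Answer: -172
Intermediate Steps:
y(g, o) = 0 (y(g, o) = 0² = 0)
D(T) = -3 - T (D(T) = 2 - (T + 5) = 2 - (5 + T) = 2 + (-5 - T) = -3 - T)
P(u, w) = -3 (P(u, w) = -3 - 1*0 = -3 + 0 = -3)
H(r) = 9 (H(r) = -3 + 6*2 = -3 + 12 = 9)
H(-5)*(-20) + 8 = 9*(-20) + 8 = -180 + 8 = -172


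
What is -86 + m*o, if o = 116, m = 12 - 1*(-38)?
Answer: 5714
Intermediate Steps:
m = 50 (m = 12 + 38 = 50)
-86 + m*o = -86 + 50*116 = -86 + 5800 = 5714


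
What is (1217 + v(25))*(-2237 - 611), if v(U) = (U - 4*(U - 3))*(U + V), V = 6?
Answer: 2096128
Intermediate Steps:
v(U) = (6 + U)*(12 - 3*U) (v(U) = (U - 4*(U - 3))*(U + 6) = (U - 4*(-3 + U))*(6 + U) = (U + (12 - 4*U))*(6 + U) = (12 - 3*U)*(6 + U) = (6 + U)*(12 - 3*U))
(1217 + v(25))*(-2237 - 611) = (1217 + (72 - 6*25 - 3*25**2))*(-2237 - 611) = (1217 + (72 - 150 - 3*625))*(-2848) = (1217 + (72 - 150 - 1875))*(-2848) = (1217 - 1953)*(-2848) = -736*(-2848) = 2096128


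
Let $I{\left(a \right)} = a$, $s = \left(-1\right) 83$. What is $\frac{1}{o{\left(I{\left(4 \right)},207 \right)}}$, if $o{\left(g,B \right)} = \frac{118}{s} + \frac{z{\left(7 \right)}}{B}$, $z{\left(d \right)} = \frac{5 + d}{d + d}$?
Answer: $- \frac{40089}{56828} \approx -0.70544$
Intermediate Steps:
$s = -83$
$z{\left(d \right)} = \frac{5 + d}{2 d}$
$o{\left(g,B \right)} = - \frac{118}{83} + \frac{6}{7 B}$ ($o{\left(g,B \right)} = \frac{118}{-83} + \frac{\frac{1}{2} \cdot \frac{1}{7} \left(5 + 7\right)}{B} = 118 \left(- \frac{1}{83}\right) + \frac{\frac{1}{2} \cdot \frac{1}{7} \cdot 12}{B} = - \frac{118}{83} + \frac{6}{7 B}$)
$\frac{1}{o{\left(I{\left(4 \right)},207 \right)}} = \frac{1}{\frac{2}{581} \cdot \frac{1}{207} \left(249 - 85491\right)} = \frac{1}{\frac{2}{581} \cdot \frac{1}{207} \left(-85242\right)} = \frac{1}{- \frac{56828}{40089}} = - \frac{40089}{56828}$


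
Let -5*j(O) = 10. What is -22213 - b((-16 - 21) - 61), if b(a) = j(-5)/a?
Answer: -1088438/49 ≈ -22213.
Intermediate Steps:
j(O) = -2 (j(O) = -1/5*10 = -2)
b(a) = -2/a
-22213 - b((-16 - 21) - 61) = -22213 - (-2)/((-16 - 21) - 61) = -22213 - (-2)/(-37 - 61) = -22213 - (-2)/(-98) = -22213 - (-2)*(-1)/98 = -22213 - 1*1/49 = -22213 - 1/49 = -1088438/49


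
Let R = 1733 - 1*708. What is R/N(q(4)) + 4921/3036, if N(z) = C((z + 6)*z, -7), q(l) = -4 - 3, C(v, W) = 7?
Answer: 3146347/21252 ≈ 148.05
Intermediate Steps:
q(l) = -7
N(z) = 7
R = 1025 (R = 1733 - 708 = 1025)
R/N(q(4)) + 4921/3036 = 1025/7 + 4921/3036 = 3146347/21252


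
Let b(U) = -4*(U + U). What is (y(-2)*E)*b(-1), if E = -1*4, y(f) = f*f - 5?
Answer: 32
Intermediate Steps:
b(U) = -8*U
y(f) = -5 + f**2 (y(f) = f**2 - 5 = -5 + f**2)
E = -4
(y(-2)*E)*b(-1) = ((-5 + (-2)**2)*(-4))*(-8*(-1)) = ((-5 + 4)*(-4))*8 = -1*(-4)*8 = 4*8 = 32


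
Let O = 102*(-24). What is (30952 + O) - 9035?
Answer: 19469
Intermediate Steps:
O = -2448
(30952 + O) - 9035 = (30952 - 2448) - 9035 = 28504 - 9035 = 19469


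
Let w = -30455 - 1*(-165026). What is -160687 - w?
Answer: -295258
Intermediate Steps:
w = 134571 (w = -30455 + 165026 = 134571)
-160687 - w = -160687 - 1*134571 = -160687 - 134571 = -295258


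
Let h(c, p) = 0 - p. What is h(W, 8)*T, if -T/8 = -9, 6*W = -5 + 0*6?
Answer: -576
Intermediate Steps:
W = -⅚ (W = (-5 + 0*6)/6 = (-5 + 0)/6 = (⅙)*(-5) = -⅚ ≈ -0.83333)
T = 72 (T = -8*(-9) = 72)
h(c, p) = -p
h(W, 8)*T = -1*8*72 = -8*72 = -576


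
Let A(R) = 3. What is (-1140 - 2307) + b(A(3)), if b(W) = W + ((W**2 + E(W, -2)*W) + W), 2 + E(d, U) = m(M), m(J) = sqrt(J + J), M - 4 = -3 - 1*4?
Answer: -3438 + 3*I*sqrt(6) ≈ -3438.0 + 7.3485*I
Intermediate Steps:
M = -3 (M = 4 + (-3 - 1*4) = 4 + (-3 - 4) = 4 - 7 = -3)
m(J) = sqrt(2)*sqrt(J) (m(J) = sqrt(2*J) = sqrt(2)*sqrt(J))
E(d, U) = -2 + I*sqrt(6) (E(d, U) = -2 + sqrt(2)*sqrt(-3) = -2 + sqrt(2)*(I*sqrt(3)) = -2 + I*sqrt(6))
b(W) = W**2 + 2*W + W*(-2 + I*sqrt(6)) (b(W) = W + ((W**2 + (-2 + I*sqrt(6))*W) + W) = W + ((W**2 + W*(-2 + I*sqrt(6))) + W) = W + (W + W**2 + W*(-2 + I*sqrt(6))) = W**2 + 2*W + W*(-2 + I*sqrt(6)))
(-1140 - 2307) + b(A(3)) = (-1140 - 2307) + 3*(3 + I*sqrt(6)) = -3447 + (9 + 3*I*sqrt(6)) = -3438 + 3*I*sqrt(6)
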